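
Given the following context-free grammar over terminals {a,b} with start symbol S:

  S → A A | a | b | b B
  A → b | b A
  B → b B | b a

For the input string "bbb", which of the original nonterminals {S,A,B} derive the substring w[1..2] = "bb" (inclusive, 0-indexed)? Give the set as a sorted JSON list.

Convert to CNF:
  S -> A A | T0 B | a | b
  A -> T0 A | b
  B -> T0 B | T0 T1
  T0 -> b
  T1 -> a

CYK table (by increasing span) — only the sub-triangle for w[1..2]:
  cell(1,1) b: {A,S,T0}  orig:{A,S}
  cell(2,2) b: {A,S,T0}  orig:{A,S}
  cell(1,2) bb: {A,S}

Original NTs in T[1,2] deriving "bb": ["A", "S"]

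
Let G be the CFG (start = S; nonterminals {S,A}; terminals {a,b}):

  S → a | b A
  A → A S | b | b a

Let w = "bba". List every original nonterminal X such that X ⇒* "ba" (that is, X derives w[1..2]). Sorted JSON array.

Convert to CNF:
  S -> T0 A | a
  A -> A S | T0 T1 | b
  T0 -> b
  T1 -> a

CYK table (by increasing span) (cells [i..j] with 1 ≤ i ≤ j ≤ 2 only):
  [1..1]={A,T0}  "b"  orig:{A}
  [2..2]={S,T1}  "a"  orig:{S}
  [1..2]={A}  "ba"

Original NTs in T[1,2] deriving "ba": ["A"]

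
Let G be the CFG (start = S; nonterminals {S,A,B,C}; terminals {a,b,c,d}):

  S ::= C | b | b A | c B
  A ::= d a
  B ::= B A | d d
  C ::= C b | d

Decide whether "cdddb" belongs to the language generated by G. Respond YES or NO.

CNF form of G:
  S -> C T2 | T2 A | T3 B | b | d
  A -> T0 T1
  B -> B A | T0 T0
  C -> C T2 | d
  T0 -> d
  T1 -> a
  T2 -> b
  T3 -> c

CYK table (by increasing span):
  [0..0]={T3}  "c"  orig:{}
  [1..1]={C,S,T0}  "d"  orig:{C,S}
  [2..2]={C,S,T0}  "d"  orig:{C,S}
  [3..3]={C,S,T0}  "d"  orig:{C,S}
  [4..4]={S,T2}  "b"  orig:{S}
  [0..1]=∅  "cd"
  [1..2]={B}  "dd"
  [2..3]={B}  "dd"
  [3..4]={C,S}  "db"
  [0..2]={S}  "cdd"
  [1..3]=∅  "ddd"
  [2..4]=∅  "ddb"
  [0..3]=∅  "cddd"
  [1..4]=∅  "dddb"
  [0..4]=∅  "cdddb"

S ∉ T[0,4] ⇒ NO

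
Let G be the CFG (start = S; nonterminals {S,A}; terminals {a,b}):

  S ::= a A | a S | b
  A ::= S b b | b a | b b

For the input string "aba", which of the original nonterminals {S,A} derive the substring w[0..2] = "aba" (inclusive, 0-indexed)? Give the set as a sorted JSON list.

CNF form of G:
  S -> T1 A | T1 S | b
  A -> S X2 | T0 T0 | T0 T1
  T0 -> b
  T1 -> a
  X2 -> T0 T0

CYK table (by increasing span) (cells [i..j] with 0 ≤ i ≤ j ≤ 2 only):
  T[0,0] 'a' = {T1}  orig:{}
  T[1,1] 'b' = {S,T0}  orig:{S}
  T[2,2] 'a' = {T1}  orig:{}
  T[0,1] 'ab' = {S}
  T[1,2] 'ba' = {A}
  T[0,2] 'aba' = {S}

Original NTs in T[0,2] deriving "aba": ["S"]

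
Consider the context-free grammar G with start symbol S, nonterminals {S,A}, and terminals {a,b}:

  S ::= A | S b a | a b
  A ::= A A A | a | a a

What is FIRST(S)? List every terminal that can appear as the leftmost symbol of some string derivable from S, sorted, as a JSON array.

FIRST iteration:
pass 1:
  A via A→a: +{a}
  S via S→A: +{a}
  FIRST[S]={a}  FIRST[A]={a}
pass 2: (no change)
  FIRST[S]={a}  FIRST[A]={a}

FIRST(S) = ["a"]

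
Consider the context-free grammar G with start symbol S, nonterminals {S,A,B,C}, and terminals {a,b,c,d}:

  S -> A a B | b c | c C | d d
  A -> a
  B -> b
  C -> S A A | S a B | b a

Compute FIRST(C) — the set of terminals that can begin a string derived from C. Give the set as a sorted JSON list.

FIRST iteration:
round 1:
  A via A→a: +{a}
  B via B→b: +{b}
  C via C→b a: +{b}
  S via S→A a B: +{a}
  S via S→b c: +{b}
  S via S→c C: +{c}
  S via S→d d: +{d}
  FIRST(S)={a,b,c,d}  FIRST(A)={a}  FIRST(B)={b}  FIRST(C)={b}
round 2:
  C via C→S A A: +{a,c,d}
  FIRST(S)={a,b,c,d}  FIRST(A)={a}  FIRST(B)={b}  FIRST(C)={a,b,c,d}
round 3: — fixpoint
  FIRST(S)={a,b,c,d}  FIRST(A)={a}  FIRST(B)={b}  FIRST(C)={a,b,c,d}

FIRST(C) = ["a", "b", "c", "d"]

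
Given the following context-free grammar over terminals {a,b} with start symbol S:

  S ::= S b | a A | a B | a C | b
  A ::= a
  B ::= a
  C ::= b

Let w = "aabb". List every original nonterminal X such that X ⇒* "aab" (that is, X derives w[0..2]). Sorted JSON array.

CNF form of G:
  S -> S T0 | T1 A | T1 B | T1 C | b
  A -> a
  B -> a
  C -> b
  T0 -> b
  T1 -> a

Fill CYK table bottom-up (cells [i..j] with 0 ≤ i ≤ j ≤ 2 only):
  cell(0,0) a: {A,B,T1}  orig:{A,B}
  cell(1,1) a: {A,B,T1}  orig:{A,B}
  cell(2,2) b: {C,S,T0}  orig:{C,S}
  cell(0,1) aa: {S}
  cell(1,2) ab: {S}
  cell(0,2) aab: {S}

Original NTs in T[0,2] deriving "aab": ["S"]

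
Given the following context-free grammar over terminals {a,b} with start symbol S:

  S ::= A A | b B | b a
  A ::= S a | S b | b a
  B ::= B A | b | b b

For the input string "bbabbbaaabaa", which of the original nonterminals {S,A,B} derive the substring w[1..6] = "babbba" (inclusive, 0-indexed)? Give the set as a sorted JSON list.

Convert to CNF:
  S -> A A | T1 B | T1 T0
  A -> S T0 | S T1 | T1 T0
  B -> B A | T1 T1 | b
  T0 -> a
  T1 -> b

Fill CYK table bottom-up, restricted to cells inside w[1..6]:
  [1..1]={B,T1}  "b"  orig:{B}
  [2..2]={T0}  "a"  orig:{}
  [3..3]={B,T1}  "b"  orig:{B}
  [4..4]={B,T1}  "b"  orig:{B}
  [5..5]={B,T1}  "b"  orig:{B}
  [6..6]={T0}  "a"  orig:{}
  [1..2]={A,S}  "ba"
  [2..3]=∅  "ab"
  [3..4]={B,S}  "bb"
  [4..5]={B,S}  "bb"
  [5..6]={A,S}  "ba"
  [1..3]={A}  "bab"
  [2..4]=∅  "abb"
  [3..5]={A,S}  "bbb"
  [4..6]={A,B}  "bba"
  [1..4]=∅  "babb"
  [2..5]=∅  "abbb"
  [3..6]={A,B,S}  "bbba"
  [1..5]={S}  "babbb"
  [2..6]=∅  "abbba"
  [1..6]={A,S}  "babbba"

Original NTs in T[1,6] deriving "babbba": ["A", "S"]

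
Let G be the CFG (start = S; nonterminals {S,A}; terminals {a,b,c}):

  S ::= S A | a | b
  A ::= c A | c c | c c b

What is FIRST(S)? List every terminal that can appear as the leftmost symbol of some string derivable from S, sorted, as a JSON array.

FIRST iteration:
iter 1:
  A via A→c A: +{c}
  S via S→a: +{a}
  S via S→b: +{b}
  FIRST(S)={a,b}  FIRST(A)={c}
iter 2: (stable)
  FIRST(S)={a,b}  FIRST(A)={c}

FIRST(S) = ["a", "b"]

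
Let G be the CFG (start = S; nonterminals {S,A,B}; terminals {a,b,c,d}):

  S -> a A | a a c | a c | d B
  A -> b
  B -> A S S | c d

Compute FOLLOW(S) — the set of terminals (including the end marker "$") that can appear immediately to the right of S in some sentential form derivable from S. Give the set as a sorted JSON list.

FIRST sets, iterate to fixpoint:
round 1:
  A via A→b: +{b}
  B via B→A S S: +{b}
  B via B→c d: +{c}
  S via S→a A: +{a}
  S via S→d B: +{d}
  S: {a,d}  A: {b}  B: {b,c}
round 2: (no change)
  S: {a,d}  A: {b}  B: {b,c}

FOLLOW iteration:
initialize: $ ∈ FOLLOW(S)
pass 1:
  B→A S S: FOLLOW(A) ⊇ FIRST(S) = {a,d}; new: +{a,d}
  B→A S S: FOLLOW(S) ⊇ FIRST(S) = {a,d}; new: +{a,d}
  S→a A: FOLLOW(A) ⊇ FOLLOW(S) ⊇ {$,a,d}; new: +{$}
  S→d B: FOLLOW(B) ⊇ FOLLOW(S) ⊇ {$,a,d}; new: +{$,a,d}
  FOLLOW(S)={$,a,d}  FOLLOW(A)={$,a,d}  FOLLOW(B)={$,a,d}
pass 2: done
  FOLLOW(S)={$,a,d}  FOLLOW(A)={$,a,d}  FOLLOW(B)={$,a,d}

FOLLOW(S) = ["$", "a", "d"]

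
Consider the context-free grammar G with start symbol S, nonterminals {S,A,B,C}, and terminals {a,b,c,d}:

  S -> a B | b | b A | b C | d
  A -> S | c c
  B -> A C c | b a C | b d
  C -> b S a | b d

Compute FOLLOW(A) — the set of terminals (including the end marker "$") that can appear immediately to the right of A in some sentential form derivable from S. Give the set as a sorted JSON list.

FIRST sets, iterate to fixpoint:
iter 1:
  A via A→c c: +{c}
  B via B→A C c: +{c}
  B via B→b a C: +{b}
  C via C→b S a: +{b}
  S via S→a B: +{a}
  S via S→b: +{b}
  S via S→d: +{d}
  S: {a,b,d}  A: {c}  B: {b,c}  C: {b}
iter 2:
  A via A→S: +{a,b,d}
  B via B→A C c: +{a,d}
  S: {a,b,d}  A: {a,b,c,d}  B: {a,b,c,d}  C: {b}
iter 3: (stable)
  S: {a,b,d}  A: {a,b,c,d}  B: {a,b,c,d}  C: {b}

Compute FOLLOW by fixpoint:
FOLLOW(S) := {$}
pass 1:
  B→A C c: FOLLOW(A) ⊇ FIRST(C) = {b}; new: +{b}
  B→A C c: FOLLOW(C) ⊇ FIRST(c) = {c}; new: +{c}
  C→b S a: FOLLOW(S) ⊇ FIRST(a) = {a}; new: +{a}
  S→a B: FOLLOW(B) ⊇ FOLLOW(S) ⊇ {$,a}; new: +{$,a}
  S→b A: FOLLOW(A) ⊇ FOLLOW(S) ⊇ {$,a}; new: +{$,a}
  S→b C: FOLLOW(C) ⊇ FOLLOW(S) ⊇ {$,a}; new: +{$,a}
  FOLLOW[S]={$,a}  FOLLOW[A]={$,a,b}  FOLLOW[B]={$,a}  FOLLOW[C]={$,a,c}
pass 2:
  A→S: FOLLOW(S) ⊇ FOLLOW(A) ⊇ {$,a,b}; new: +{b}
  S→a B: FOLLOW(B) ⊇ FOLLOW(S) ⊇ {$,a,b}; new: +{b}
  S→b C: FOLLOW(C) ⊇ FOLLOW(S) ⊇ {$,a,b}; new: +{b}
  FOLLOW[S]={$,a,b}  FOLLOW[A]={$,a,b}  FOLLOW[B]={$,a,b}  FOLLOW[C]={$,a,b,c}
pass 3: — fixpoint
  FOLLOW[S]={$,a,b}  FOLLOW[A]={$,a,b}  FOLLOW[B]={$,a,b}  FOLLOW[C]={$,a,b,c}

FOLLOW(A) = ["$", "a", "b"]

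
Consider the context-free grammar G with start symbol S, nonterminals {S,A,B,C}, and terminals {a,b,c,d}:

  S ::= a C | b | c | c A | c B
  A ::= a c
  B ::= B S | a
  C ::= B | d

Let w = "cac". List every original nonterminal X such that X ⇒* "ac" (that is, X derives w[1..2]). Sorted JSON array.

Convert to CNF:
  S -> T0 C | T1 A | T1 B | b | c
  A -> T0 T1
  B -> B S | a
  C -> B S | a | d
  T0 -> a
  T1 -> c

CYK fill, restricted to cells inside w[1..2]:
  T[1,1] 'a' = {B,C,T0}  orig:{B,C}
  T[2,2] 'c' = {S,T1}  orig:{S}
  T[1,2] 'ac' = {A,B,C}

Original NTs in T[1,2] deriving "ac": ["A", "B", "C"]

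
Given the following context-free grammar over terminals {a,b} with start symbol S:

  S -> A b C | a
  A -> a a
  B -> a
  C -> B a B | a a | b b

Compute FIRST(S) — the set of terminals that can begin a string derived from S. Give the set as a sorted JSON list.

FIRST sets, iterate to fixpoint:
pass 1:
  A via A→a a: +{a}
  B via B→a: +{a}
  C via C→B a B: +{a}
  C via C→b b: +{b}
  S via S→A b C: +{a}
  FIRST(S)={a}  FIRST(A)={a}  FIRST(B)={a}  FIRST(C)={a,b}
pass 2: done
  FIRST(S)={a}  FIRST(A)={a}  FIRST(B)={a}  FIRST(C)={a,b}

FIRST(S) = ["a"]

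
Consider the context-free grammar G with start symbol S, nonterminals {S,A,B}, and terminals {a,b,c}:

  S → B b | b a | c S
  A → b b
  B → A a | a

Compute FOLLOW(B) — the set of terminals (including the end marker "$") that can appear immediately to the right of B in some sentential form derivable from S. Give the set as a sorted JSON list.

Compute FIRST by fixpoint:
round 1:
  A via A→b b: +{b}
  B via B→A a: +{b}
  B via B→a: +{a}
  S via S→B b: +{a,b}
  S via S→c S: +{c}
  S: {a,b,c}  A: {b}  B: {a,b}
round 2: (stable)
  S: {a,b,c}  A: {b}  B: {a,b}

Compute FOLLOW by fixpoint:
initialize: $ ∈ FOLLOW(S)
iter 1:
  B→A a: FOLLOW(A) ⊇ FIRST(a) = {a}; new: +{a}
  S→B b: FOLLOW(B) ⊇ FIRST(b) = {b}; new: +{b}
  FOLLOW[S]={$}  FOLLOW[A]={a}  FOLLOW[B]={b}
iter 2: — fixpoint
  FOLLOW[S]={$}  FOLLOW[A]={a}  FOLLOW[B]={b}

FOLLOW(B) = ["b"]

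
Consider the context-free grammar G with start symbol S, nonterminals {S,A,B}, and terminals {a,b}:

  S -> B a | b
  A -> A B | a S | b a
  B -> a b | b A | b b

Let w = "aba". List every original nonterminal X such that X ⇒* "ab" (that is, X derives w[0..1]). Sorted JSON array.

CNF form of G:
  S -> B T0 | b
  A -> A B | T0 S | T1 T0
  B -> T0 T1 | T1 A | T1 T1
  T0 -> a
  T1 -> b

CYK table (by increasing span) — only the sub-triangle for w[0..1]:
  [0..0]={T0}  "a"  orig:{}
  [1..1]={S,T1}  "b"  orig:{S}
  [0..1]={A,B}  "ab"

Original NTs in T[0,1] deriving "ab": ["A", "B"]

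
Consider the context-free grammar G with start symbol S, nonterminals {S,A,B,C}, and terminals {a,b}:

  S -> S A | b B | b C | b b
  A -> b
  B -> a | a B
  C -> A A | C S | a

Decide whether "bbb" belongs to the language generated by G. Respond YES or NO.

Convert to CNF:
  S -> S A | T1 B | T1 C | T1 T1
  A -> b
  B -> T0 B | a
  C -> A A | C S | a
  T0 -> a
  T1 -> b

Fill CYK table bottom-up:
  cell(0,0) b: {A,T1}  orig:{A}
  cell(1,1) b: {A,T1}  orig:{A}
  cell(2,2) b: {A,T1}  orig:{A}
  cell(0,1) bb: {C,S}
  cell(1,2) bb: {C,S}
  cell(0,2) bbb: {S}

S ∈ T[0,2] ⇒ YES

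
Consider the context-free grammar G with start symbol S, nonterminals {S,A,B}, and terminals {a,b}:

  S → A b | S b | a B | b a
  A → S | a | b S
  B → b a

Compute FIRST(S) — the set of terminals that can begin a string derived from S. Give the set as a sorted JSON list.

FIRST sets, iterate to fixpoint:
[1]
  A via A→a: +{a}
  A via A→b S: +{b}
  B via B→b a: +{b}
  S via S→A b: +{a,b}
  S: {a,b}  A: {a,b}  B: {b}
[2] (stable)
  S: {a,b}  A: {a,b}  B: {b}

FIRST(S) = ["a", "b"]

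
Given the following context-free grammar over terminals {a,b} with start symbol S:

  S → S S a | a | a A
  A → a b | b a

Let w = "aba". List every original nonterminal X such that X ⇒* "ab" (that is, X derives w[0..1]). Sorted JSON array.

Convert to CNF:
  S -> S X2 | T0 A | a
  A -> T0 T1 | T1 T0
  T0 -> a
  T1 -> b
  X2 -> S T0

CYK table (by increasing span) — only the sub-triangle for w[0..1]:
  [0..0]={S,T0}  "a"  orig:{S}
  [1..1]={T1}  "b"  orig:{}
  [0..1]={A}  "ab"

Original NTs in T[0,1] deriving "ab": ["A"]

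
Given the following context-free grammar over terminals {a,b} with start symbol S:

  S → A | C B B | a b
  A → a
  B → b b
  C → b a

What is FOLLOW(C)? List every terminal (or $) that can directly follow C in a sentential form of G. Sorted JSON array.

FIRST iteration:
iter 1:
  A via A→a: +{a}
  B via B→b b: +{b}
  C via C→b a: +{b}
  S via S→A: +{a}
  S via S→C B B: +{b}
  FIRST(S)={a,b}  FIRST(A)={a}  FIRST(B)={b}  FIRST(C)={b}
iter 2: — fixpoint
  FIRST(S)={a,b}  FIRST(A)={a}  FIRST(B)={b}  FIRST(C)={b}

Compute FOLLOW by fixpoint:
seed FOLLOW(S) with $
iter 1:
  S→A: FOLLOW(A) ⊇ FOLLOW(S) ⊇ {$}; new: +{$}
  S→C B B: FOLLOW(C) ⊇ FIRST(B) = {b}; new: +{b}
  S→C B B: FOLLOW(B) ⊇ FIRST(B) = {b}; new: +{b}
  S→C B B: FOLLOW(B) ⊇ FOLLOW(S) ⊇ {$}; new: +{$}
  S: {$}  A: {$}  B: {$,b}  C: {b}
iter 2: done
  S: {$}  A: {$}  B: {$,b}  C: {b}

FOLLOW(C) = ["b"]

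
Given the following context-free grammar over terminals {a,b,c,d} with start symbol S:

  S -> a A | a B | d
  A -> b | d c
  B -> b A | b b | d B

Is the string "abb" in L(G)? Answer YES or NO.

CNF form of G:
  S -> T3 A | T3 B | d
  A -> T0 T1 | b
  B -> T0 B | T2 A | T2 T2
  T0 -> d
  T1 -> c
  T2 -> b
  T3 -> a

CYK fill:
  T[0,0] 'a' = {T3}  orig:{}
  T[1,1] 'b' = {A,T2}  orig:{A}
  T[2,2] 'b' = {A,T2}  orig:{A}
  T[0,1] 'ab' = {S}
  T[1,2] 'bb' = {B}
  T[0,2] 'abb' = {S}

S ∈ T[0,2] ⇒ YES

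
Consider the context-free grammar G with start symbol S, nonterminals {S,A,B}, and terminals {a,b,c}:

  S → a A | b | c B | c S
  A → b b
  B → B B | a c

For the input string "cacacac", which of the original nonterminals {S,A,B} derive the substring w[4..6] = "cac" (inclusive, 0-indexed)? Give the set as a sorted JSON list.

Convert to CNF:
  S -> T1 A | T2 B | T2 S | b
  A -> T0 T0
  B -> B B | T1 T2
  T0 -> b
  T1 -> a
  T2 -> c

CYK table (by increasing span), restricted to cells inside w[4..6]:
  cell(4,4) c: {T2}  orig:{}
  cell(5,5) a: {T1}  orig:{}
  cell(6,6) c: {T2}  orig:{}
  cell(4,5) ca: ∅
  cell(5,6) ac: {B}
  cell(4,6) cac: {S}

Original NTs in T[4,6] deriving "cac": ["S"]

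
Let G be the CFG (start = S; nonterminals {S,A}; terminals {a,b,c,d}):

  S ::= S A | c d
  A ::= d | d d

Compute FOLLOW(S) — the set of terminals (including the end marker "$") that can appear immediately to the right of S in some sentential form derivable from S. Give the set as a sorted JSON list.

Compute FIRST by fixpoint:
round 1:
  A via A→d: +{d}
  S via S→c d: +{c}
  S: {c}  A: {d}
round 2: — fixpoint
  S: {c}  A: {d}

FOLLOW sets:
FOLLOW(S) := {$}
pass 1:
  S→S A: FOLLOW(S) ⊇ FIRST(A) = {d}; new: +{d}
  S→S A: FOLLOW(A) ⊇ FOLLOW(S) ⊇ {$,d}; new: +{$,d}
  FOLLOW(S)={$,d}  FOLLOW(A)={$,d}
pass 2: (no change)
  FOLLOW(S)={$,d}  FOLLOW(A)={$,d}

FOLLOW(S) = ["$", "d"]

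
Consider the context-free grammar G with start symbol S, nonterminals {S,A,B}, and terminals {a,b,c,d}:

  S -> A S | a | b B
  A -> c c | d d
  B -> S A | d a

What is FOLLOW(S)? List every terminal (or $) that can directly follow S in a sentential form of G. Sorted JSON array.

FIRST iteration:
round 1:
  A via A→c c: +{c}
  A via A→d d: +{d}
  B via B→d a: +{d}
  S via S→A S: +{c,d}
  S via S→a: +{a}
  S via S→b B: +{b}
  FIRST(S)={a,b,c,d}  FIRST(A)={c,d}  FIRST(B)={d}
round 2:
  B via B→S A: +{a,b,c}
  FIRST(S)={a,b,c,d}  FIRST(A)={c,d}  FIRST(B)={a,b,c,d}
round 3: — fixpoint
  FIRST(S)={a,b,c,d}  FIRST(A)={c,d}  FIRST(B)={a,b,c,d}

FOLLOW iteration:
initialize: $ ∈ FOLLOW(S)
round 1:
  B→S A: FOLLOW(S) ⊇ FIRST(A) = {c,d}; new: +{c,d}
  S→A S: FOLLOW(A) ⊇ FIRST(S) = {a,b,c,d}; new: +{a,b,c,d}
  S→b B: FOLLOW(B) ⊇ FOLLOW(S) ⊇ {$,c,d}; new: +{$,c,d}
  FOLLOW(S)={$,c,d}  FOLLOW(A)={a,b,c,d}  FOLLOW(B)={$,c,d}
round 2:
  B→S A: FOLLOW(A) ⊇ FOLLOW(B) ⊇ {$,c,d}; new: +{$}
  FOLLOW(S)={$,c,d}  FOLLOW(A)={$,a,b,c,d}  FOLLOW(B)={$,c,d}
round 3: (stable)
  FOLLOW(S)={$,c,d}  FOLLOW(A)={$,a,b,c,d}  FOLLOW(B)={$,c,d}

FOLLOW(S) = ["$", "c", "d"]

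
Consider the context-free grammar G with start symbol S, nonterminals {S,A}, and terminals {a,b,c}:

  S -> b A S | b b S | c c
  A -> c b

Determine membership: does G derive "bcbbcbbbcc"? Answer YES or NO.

Convert to CNF:
  S -> T0 T0 | T1 X2 | T1 X3
  A -> T0 T1
  T0 -> c
  T1 -> b
  X2 -> A S
  X3 -> T1 S

CYK fill:
  cell(0,0) b: {T1}  orig:{}
  cell(1,1) c: {T0}  orig:{}
  cell(2,2) b: {T1}  orig:{}
  cell(3,3) b: {T1}  orig:{}
  cell(4,4) c: {T0}  orig:{}
  cell(5,5) b: {T1}  orig:{}
  cell(6,6) b: {T1}  orig:{}
  cell(7,7) b: {T1}  orig:{}
  cell(8,8) c: {T0}  orig:{}
  cell(9,9) c: {T0}  orig:{}
  cell(0,1) bc: ∅
  cell(1,2) cb: {A}
  cell(2,3) bb: ∅
  cell(3,4) bc: ∅
  cell(4,5) cb: {A}
  cell(5,6) bb: ∅
  cell(6,7) bb: ∅
  cell(7,8) bc: ∅
  cell(8,9) cc: {S}
  cell(0,2) bcb: ∅
  cell(1,3) cbb: ∅
  cell(2,4) bbc: ∅
  cell(3,5) bcb: ∅
  cell(4,6) cbb: ∅
  cell(5,7) bbb: ∅
  cell(6,8) bbc: ∅
  cell(7,9) bcc: {X3}  orig:{}
  cell(0,3) bcbb: ∅
  cell(1,4) cbbc: ∅
  cell(2,5) bbcb: ∅
  cell(3,6) bcbb: ∅
  cell(4,7) cbbb: ∅
  cell(5,8) bbbc: ∅
  cell(6,9) bbcc: {S}
  cell(0,4) bcbbc: ∅
  cell(1,5) cbbcb: ∅
  cell(2,6) bbcbb: ∅
  cell(3,7) bcbbb: ∅
  cell(4,8) cbbbc: ∅
  cell(5,9) bbbcc: {X3}  orig:{}
  cell(0,5) bcbbcb: ∅
  cell(1,6) cbbcbb: ∅
  cell(2,7) bbcbbb: ∅
  cell(3,8) bcbbbc: ∅
  cell(4,9) cbbbcc: {X2}  orig:{}
  cell(0,6) bcbbcbb: ∅
  cell(1,7) cbbcbbb: ∅
  cell(2,8) bbcbbbc: ∅
  cell(3,9) bcbbbcc: {S}
  cell(0,7) bcbbcbbb: ∅
  cell(1,8) cbbcbbbc: ∅
  cell(2,9) bbcbbbcc: {X3}  orig:{}
  cell(0,8) bcbbcbbbc: ∅
  cell(1,9) cbbcbbbcc: {X2}  orig:{}
  cell(0,9) bcbbcbbbcc: {S}

S ∈ T[0,9] ⇒ YES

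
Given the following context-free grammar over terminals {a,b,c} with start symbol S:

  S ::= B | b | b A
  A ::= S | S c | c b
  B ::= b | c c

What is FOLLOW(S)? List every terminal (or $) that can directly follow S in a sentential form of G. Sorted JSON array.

Compute FIRST by fixpoint:
round 1:
  A via A→c b: +{c}
  B via B→b: +{b}
  B via B→c c: +{c}
  S via S→B: +{b,c}
  S: {b,c}  A: {c}  B: {b,c}
round 2:
  A via A→S: +{b}
  S: {b,c}  A: {b,c}  B: {b,c}
round 3: — fixpoint
  S: {b,c}  A: {b,c}  B: {b,c}

FOLLOW sets:
FOLLOW(S) := {$}
pass 1:
  A→S c: FOLLOW(S) ⊇ FIRST(c) = {c}; new: +{c}
  S→B: FOLLOW(B) ⊇ FOLLOW(S) ⊇ {$,c}; new: +{$,c}
  S→b A: FOLLOW(A) ⊇ FOLLOW(S) ⊇ {$,c}; new: +{$,c}
  FOLLOW(S)={$,c}  FOLLOW(A)={$,c}  FOLLOW(B)={$,c}
pass 2: — fixpoint
  FOLLOW(S)={$,c}  FOLLOW(A)={$,c}  FOLLOW(B)={$,c}

FOLLOW(S) = ["$", "c"]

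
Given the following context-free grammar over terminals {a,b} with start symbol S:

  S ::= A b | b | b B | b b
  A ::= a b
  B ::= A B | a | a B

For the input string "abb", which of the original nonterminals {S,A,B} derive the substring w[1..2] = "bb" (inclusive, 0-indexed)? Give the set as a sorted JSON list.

CNF form of G:
  S -> A T1 | T1 B | T1 T1 | b
  A -> T0 T1
  B -> A B | T0 B | a
  T0 -> a
  T1 -> b

Fill CYK table bottom-up, restricted to cells inside w[1..2]:
  [1..1]={S,T1}  "b"  orig:{S}
  [2..2]={S,T1}  "b"  orig:{S}
  [1..2]={S}  "bb"

Original NTs in T[1,2] deriving "bb": ["S"]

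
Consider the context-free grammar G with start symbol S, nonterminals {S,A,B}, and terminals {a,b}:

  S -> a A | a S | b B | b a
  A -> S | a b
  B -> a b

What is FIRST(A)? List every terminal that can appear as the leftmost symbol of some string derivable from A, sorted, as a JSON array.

FIRST sets, iterate to fixpoint:
[1]
  A via A→a b: +{a}
  B via B→a b: +{a}
  S via S→a A: +{a}
  S via S→b B: +{b}
  FIRST(S)={a,b}  FIRST(A)={a}  FIRST(B)={a}
[2]
  A via A→S: +{b}
  FIRST(S)={a,b}  FIRST(A)={a,b}  FIRST(B)={a}
[3] done
  FIRST(S)={a,b}  FIRST(A)={a,b}  FIRST(B)={a}

FIRST(A) = ["a", "b"]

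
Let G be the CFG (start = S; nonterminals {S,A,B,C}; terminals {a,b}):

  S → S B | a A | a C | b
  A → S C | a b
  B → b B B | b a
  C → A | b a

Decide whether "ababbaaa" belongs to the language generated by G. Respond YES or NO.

CNF form of G:
  S -> S B | T0 A | T0 C | b
  A -> S C | T0 T1
  B -> T1 T0 | T1 X2
  C -> S C | T0 T1 | T1 T0
  T0 -> a
  T1 -> b
  X2 -> B B

Fill CYK table bottom-up:
  T[0,0] 'a' = {T0}  orig:{}
  T[1,1] 'b' = {S,T1}  orig:{S}
  T[2,2] 'a' = {T0}  orig:{}
  T[3,3] 'b' = {S,T1}  orig:{S}
  T[4,4] 'b' = {S,T1}  orig:{S}
  T[5,5] 'a' = {T0}  orig:{}
  T[6,6] 'a' = {T0}  orig:{}
  T[7,7] 'a' = {T0}  orig:{}
  T[0,1] 'ab' = {A,C}
  T[1,2] 'ba' = {B,C}
  T[2,3] 'ab' = {A,C}
  T[3,4] 'bb' = ∅
  T[4,5] 'ba' = {B,C}
  T[5,6] 'aa' = ∅
  T[6,7] 'aa' = ∅
  T[0,2] 'aba' = {S}
  T[1,3] 'bab' = {A,C}
  T[2,4] 'abb' = ∅
  T[3,5] 'bba' = {A,C,S}
  T[4,6] 'baa' = ∅
  T[5,7] 'aaa' = ∅
  T[0,3] 'abab' = {S}
  T[1,4] 'babb' = ∅
  T[2,5] 'abba' = {S}
  T[3,6] 'bbaa' = ∅
  T[4,7] 'baaa' = ∅
  T[0,4] 'ababb' = ∅
  T[1,5] 'babba' = ∅
  T[2,6] 'abbaa' = ∅
  T[3,7] 'bbaaa' = ∅
  T[0,5] 'ababba' = {A,C,S}
  T[1,6] 'babbaa' = ∅
  T[2,7] 'abbaaa' = ∅
  T[0,6] 'ababbaa' = ∅
  T[1,7] 'babbaaa' = ∅
  T[0,7] 'ababbaaa' = ∅

S ∉ T[0,7] ⇒ NO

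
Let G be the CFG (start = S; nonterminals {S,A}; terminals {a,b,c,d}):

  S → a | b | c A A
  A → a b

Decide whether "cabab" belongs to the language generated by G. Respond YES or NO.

Convert to CNF:
  S -> T2 X3 | a | b
  A -> T0 T1
  T0 -> a
  T1 -> b
  T2 -> c
  X3 -> A A

CYK table (by increasing span):
  T[0,0] 'c' = {T2}  orig:{}
  T[1,1] 'a' = {S,T0}  orig:{S}
  T[2,2] 'b' = {S,T1}  orig:{S}
  T[3,3] 'a' = {S,T0}  orig:{S}
  T[4,4] 'b' = {S,T1}  orig:{S}
  T[0,1] 'ca' = ∅
  T[1,2] 'ab' = {A}
  T[2,3] 'ba' = ∅
  T[3,4] 'ab' = {A}
  T[0,2] 'cab' = ∅
  T[1,3] 'aba' = ∅
  T[2,4] 'bab' = ∅
  T[0,3] 'caba' = ∅
  T[1,4] 'abab' = {X3}  orig:{}
  T[0,4] 'cabab' = {S}

S ∈ T[0,4] ⇒ YES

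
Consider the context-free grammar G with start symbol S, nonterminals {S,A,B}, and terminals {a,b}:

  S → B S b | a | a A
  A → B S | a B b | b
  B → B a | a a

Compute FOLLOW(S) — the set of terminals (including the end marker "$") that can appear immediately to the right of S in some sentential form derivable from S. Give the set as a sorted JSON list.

FIRST sets, iterate to fixpoint:
pass 1:
  A via A→a B b: +{a}
  A via A→b: +{b}
  B via B→a a: +{a}
  S via S→B S b: +{a}
  S: {a}  A: {a,b}  B: {a}
pass 2: done
  S: {a}  A: {a,b}  B: {a}

FOLLOW iteration:
seed FOLLOW(S) with $
round 1:
  A→B S: FOLLOW(B) ⊇ FIRST(S) = {a}; new: +{a}
  A→a B b: FOLLOW(B) ⊇ FIRST(b) = {b}; new: +{b}
  S→B S b: FOLLOW(S) ⊇ FIRST(b) = {b}; new: +{b}
  S→a A: FOLLOW(A) ⊇ FOLLOW(S) ⊇ {$,b}; new: +{$,b}
  S: {$,b}  A: {$,b}  B: {a,b}
round 2: done
  S: {$,b}  A: {$,b}  B: {a,b}

FOLLOW(S) = ["$", "b"]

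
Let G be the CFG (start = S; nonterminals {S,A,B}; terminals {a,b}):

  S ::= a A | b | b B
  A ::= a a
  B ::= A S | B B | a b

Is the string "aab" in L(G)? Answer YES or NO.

CNF form of G:
  S -> T0 A | T1 B | b
  A -> T0 T0
  B -> A S | B B | T0 T1
  T0 -> a
  T1 -> b

CYK fill:
  cell(0,0) a: {T0}  orig:{}
  cell(1,1) a: {T0}  orig:{}
  cell(2,2) b: {S,T1}  orig:{S}
  cell(0,1) aa: {A}
  cell(1,2) ab: {B}
  cell(0,2) aab: {B}

S ∉ T[0,2] ⇒ NO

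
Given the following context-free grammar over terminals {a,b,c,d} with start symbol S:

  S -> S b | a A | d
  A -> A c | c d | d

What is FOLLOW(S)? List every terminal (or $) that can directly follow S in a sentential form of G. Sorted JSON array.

Compute FIRST by fixpoint:
round 1:
  A via A→c d: +{c}
  A via A→d: +{d}
  S via S→a A: +{a}
  S via S→d: +{d}
  FIRST[S]={a,d}  FIRST[A]={c,d}
round 2: done
  FIRST[S]={a,d}  FIRST[A]={c,d}

FOLLOW sets:
initialize: $ ∈ FOLLOW(S)
round 1:
  A→A c: FOLLOW(A) ⊇ FIRST(c) = {c}; new: +{c}
  S→S b: FOLLOW(S) ⊇ FIRST(b) = {b}; new: +{b}
  S→a A: FOLLOW(A) ⊇ FOLLOW(S) ⊇ {$,b}; new: +{$,b}
  FOLLOW(S)={$,b}  FOLLOW(A)={$,b,c}
round 2: — fixpoint
  FOLLOW(S)={$,b}  FOLLOW(A)={$,b,c}

FOLLOW(S) = ["$", "b"]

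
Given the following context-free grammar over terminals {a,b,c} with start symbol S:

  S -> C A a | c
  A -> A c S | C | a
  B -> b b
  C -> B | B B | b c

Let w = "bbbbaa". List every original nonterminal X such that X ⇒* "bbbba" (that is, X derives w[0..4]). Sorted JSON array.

Convert to CNF:
  S -> C X4 | c
  A -> A X3 | B B | T1 T0 | T1 T1 | a
  B -> T1 T1
  C -> B B | T1 T0 | T1 T1
  T0 -> c
  T1 -> b
  T2 -> a
  X3 -> T0 S
  X4 -> A T2

CYK table (by increasing span) — only the sub-triangle for w[0..4]:
  [0..0]={T1}  "b"  orig:{}
  [1..1]={T1}  "b"  orig:{}
  [2..2]={T1}  "b"  orig:{}
  [3..3]={T1}  "b"  orig:{}
  [4..4]={A,T2}  "a"  orig:{A}
  [0..1]={A,B,C}  "bb"
  [1..2]={A,B,C}  "bb"
  [2..3]={A,B,C}  "bb"
  [3..4]=∅  "ba"
  [0..2]=∅  "bbb"
  [1..3]=∅  "bbb"
  [2..4]={X4}  "bba"  orig:{}
  [0..3]={A,C}  "bbbb"
  [1..4]=∅  "bbba"
  [0..4]={S,X4}  "bbbba"  orig:{S}

Original NTs in T[0,4] deriving "bbbba": ["S"]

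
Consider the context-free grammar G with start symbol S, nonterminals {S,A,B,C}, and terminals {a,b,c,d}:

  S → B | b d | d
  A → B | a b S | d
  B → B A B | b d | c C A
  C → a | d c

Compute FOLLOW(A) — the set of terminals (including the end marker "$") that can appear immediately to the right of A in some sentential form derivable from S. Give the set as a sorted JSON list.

FIRST sets, iterate to fixpoint:
[1]
  A via A→a b S: +{a}
  A via A→d: +{d}
  B via B→b d: +{b}
  B via B→c C A: +{c}
  C via C→a: +{a}
  C via C→d c: +{d}
  S via S→B: +{b,c}
  S via S→d: +{d}
  FIRST[S]={b,c,d}  FIRST[A]={a,d}  FIRST[B]={b,c}  FIRST[C]={a,d}
[2]
  A via A→B: +{b,c}
  FIRST[S]={b,c,d}  FIRST[A]={a,b,c,d}  FIRST[B]={b,c}  FIRST[C]={a,d}
[3] (no change)
  FIRST[S]={b,c,d}  FIRST[A]={a,b,c,d}  FIRST[B]={b,c}  FIRST[C]={a,d}

FOLLOW sets:
initialize: $ ∈ FOLLOW(S)
pass 1:
  B→B A B: FOLLOW(B) ⊇ FIRST(A) = {a,b,c,d}; new: +{a,b,c,d}
  B→B A B: FOLLOW(A) ⊇ FIRST(B) = {b,c}; new: +{b,c}
  B→c C A: FOLLOW(C) ⊇ FIRST(A) = {a,b,c,d}; new: +{a,b,c,d}
  B→c C A: FOLLOW(A) ⊇ FOLLOW(B) ⊇ {a,b,c,d}; new: +{a,d}
  S→B: FOLLOW(B) ⊇ FOLLOW(S) ⊇ {$}; new: +{$}
  FOLLOW[S]={$}  FOLLOW[A]={a,b,c,d}  FOLLOW[B]={$,a,b,c,d}  FOLLOW[C]={a,b,c,d}
pass 2:
  A→a b S: FOLLOW(S) ⊇ FOLLOW(A) ⊇ {a,b,c,d}; new: +{a,b,c,d}
  B→c C A: FOLLOW(A) ⊇ FOLLOW(B) ⊇ {$,a,b,c,d}; new: +{$}
  FOLLOW[S]={$,a,b,c,d}  FOLLOW[A]={$,a,b,c,d}  FOLLOW[B]={$,a,b,c,d}  FOLLOW[C]={a,b,c,d}
pass 3: — fixpoint
  FOLLOW[S]={$,a,b,c,d}  FOLLOW[A]={$,a,b,c,d}  FOLLOW[B]={$,a,b,c,d}  FOLLOW[C]={a,b,c,d}

FOLLOW(A) = ["$", "a", "b", "c", "d"]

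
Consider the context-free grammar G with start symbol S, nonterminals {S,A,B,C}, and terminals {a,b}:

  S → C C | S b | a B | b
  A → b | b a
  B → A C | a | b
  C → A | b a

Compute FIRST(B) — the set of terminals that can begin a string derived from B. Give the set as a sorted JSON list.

Compute FIRST by fixpoint:
[1]
  A via A→b: +{b}
  B via B→A C: +{b}
  B via B→a: +{a}
  C via C→A: +{b}
  S via S→C C: +{b}
  S via S→a B: +{a}
  FIRST(S)={a,b}  FIRST(A)={b}  FIRST(B)={a,b}  FIRST(C)={b}
[2] (stable)
  FIRST(S)={a,b}  FIRST(A)={b}  FIRST(B)={a,b}  FIRST(C)={b}

FIRST(B) = ["a", "b"]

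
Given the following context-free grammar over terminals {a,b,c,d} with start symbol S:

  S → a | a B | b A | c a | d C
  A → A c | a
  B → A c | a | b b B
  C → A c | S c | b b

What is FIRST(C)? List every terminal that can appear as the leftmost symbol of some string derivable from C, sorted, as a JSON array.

FIRST iteration:
pass 1:
  A via A→a: +{a}
  B via B→A c: +{a}
  B via B→b b B: +{b}
  C via C→A c: +{a}
  C via C→b b: +{b}
  S via S→a: +{a}
  S via S→b A: +{b}
  S via S→c a: +{c}
  S via S→d C: +{d}
  FIRST(S)={a,b,c,d}  FIRST(A)={a}  FIRST(B)={a,b}  FIRST(C)={a,b}
pass 2:
  C via C→S c: +{c,d}
  FIRST(S)={a,b,c,d}  FIRST(A)={a}  FIRST(B)={a,b}  FIRST(C)={a,b,c,d}
pass 3: — fixpoint
  FIRST(S)={a,b,c,d}  FIRST(A)={a}  FIRST(B)={a,b}  FIRST(C)={a,b,c,d}

FIRST(C) = ["a", "b", "c", "d"]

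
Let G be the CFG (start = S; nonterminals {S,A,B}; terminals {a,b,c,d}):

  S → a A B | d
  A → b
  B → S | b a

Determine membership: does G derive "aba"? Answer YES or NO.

CNF form of G:
  S -> T0 X3 | d
  A -> b
  B -> T0 X2 | T1 T0 | d
  T0 -> a
  T1 -> b
  X2 -> A B
  X3 -> A B

CYK fill:
  [0..0]={T0}  "a"  orig:{}
  [1..1]={A,T1}  "b"  orig:{A}
  [2..2]={T0}  "a"  orig:{}
  [0..1]=∅  "ab"
  [1..2]={B}  "ba"
  [0..2]=∅  "aba"

S ∉ T[0,2] ⇒ NO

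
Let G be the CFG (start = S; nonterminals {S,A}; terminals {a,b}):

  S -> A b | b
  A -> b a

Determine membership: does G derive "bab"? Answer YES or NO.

CNF form of G:
  S -> A T0 | b
  A -> T0 T1
  T0 -> b
  T1 -> a

Fill CYK table bottom-up:
  [0..0]={S,T0}  "b"  orig:{S}
  [1..1]={T1}  "a"  orig:{}
  [2..2]={S,T0}  "b"  orig:{S}
  [0..1]={A}  "ba"
  [1..2]=∅  "ab"
  [0..2]={S}  "bab"

S ∈ T[0,2] ⇒ YES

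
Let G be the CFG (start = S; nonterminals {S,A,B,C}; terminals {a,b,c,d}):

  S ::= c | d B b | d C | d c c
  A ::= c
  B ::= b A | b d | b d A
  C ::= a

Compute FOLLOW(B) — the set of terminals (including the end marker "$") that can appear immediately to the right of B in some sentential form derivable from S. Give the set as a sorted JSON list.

Compute FIRST by fixpoint:
round 1:
  A via A→c: +{c}
  B via B→b A: +{b}
  C via C→a: +{a}
  S via S→c: +{c}
  S via S→d B b: +{d}
  FIRST[S]={c,d}  FIRST[A]={c}  FIRST[B]={b}  FIRST[C]={a}
round 2: (stable)
  FIRST[S]={c,d}  FIRST[A]={c}  FIRST[B]={b}  FIRST[C]={a}

FOLLOW sets:
FOLLOW(S) := {$}
[1]
  S→d B b: FOLLOW(B) ⊇ FIRST(b) = {b}; new: +{b}
  S→d C: FOLLOW(C) ⊇ FOLLOW(S) ⊇ {$}; new: +{$}
  S: {$}  A: {}  B: {b}  C: {$}
[2]
  B→b A: FOLLOW(A) ⊇ FOLLOW(B) ⊇ {b}; new: +{b}
  S: {$}  A: {b}  B: {b}  C: {$}
[3] — fixpoint
  S: {$}  A: {b}  B: {b}  C: {$}

FOLLOW(B) = ["b"]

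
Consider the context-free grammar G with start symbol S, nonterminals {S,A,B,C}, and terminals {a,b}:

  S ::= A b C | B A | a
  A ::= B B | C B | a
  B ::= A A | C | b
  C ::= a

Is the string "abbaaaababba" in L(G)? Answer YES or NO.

Convert to CNF:
  S -> A X1 | B A | a
  A -> B B | C B | a
  B -> A A | a | b
  C -> a
  T0 -> b
  X1 -> T0 C

CYK table (by increasing span):
  cell(0,0) a: {A,B,C,S}
  cell(1,1) b: {B,T0}  orig:{B}
  cell(2,2) b: {B,T0}  orig:{B}
  cell(3,3) a: {A,B,C,S}
  cell(4,4) a: {A,B,C,S}
  cell(5,5) a: {A,B,C,S}
  cell(6,6) a: {A,B,C,S}
  cell(7,7) b: {B,T0}  orig:{B}
  cell(8,8) a: {A,B,C,S}
  cell(9,9) b: {B,T0}  orig:{B}
  cell(10,10) b: {B,T0}  orig:{B}
  cell(11,11) a: {A,B,C,S}
  cell(0,1) ab: {A}
  cell(1,2) bb: {A}
  cell(2,3) ba: {A,S,X1}  orig:{A,S}
  cell(3,4) aa: {A,B,S}
  cell(4,5) aa: {A,B,S}
  cell(5,6) aa: {A,B,S}
  cell(6,7) ab: {A}
  cell(7,8) ba: {A,S,X1}  orig:{A,S}
  cell(8,9) ab: {A}
  cell(9,10) bb: {A}
  cell(10,11) ba: {A,S,X1}  orig:{A,S}
  cell(0,2) abb: {B,S}
  cell(1,3) bba: {B,S}
  cell(2,4) baa: {A,B,S}
  cell(3,5) aaa: {A,B,S}
  cell(4,6) aaa: {A,B,S}
  cell(5,7) aab: {A,B,S}
  cell(6,8) aba: {B,S}
  cell(7,9) bab: {S}
  cell(8,10) abb: {B,S}
  cell(9,11) bba: {B,S}
  cell(0,3) abba: {A,B,S}
  cell(1,4) bbaa: {A,B,S}
  cell(2,5) baaa: {A,B,S}
  cell(3,6) aaaa: {A,B,S}
  cell(4,7) aaab: {A,B,S}
  cell(5,8) aaba: {A,B,S}
  cell(6,9) abab: {A,B}
  cell(7,10) babb: {A,B}
  cell(8,11) abba: {A,B,S}
  cell(0,4) abbaa: {A,B,S}
  cell(1,5) bbaaa: {A,B,S}
  cell(2,6) baaaa: {A,B,S}
  cell(3,7) aaaab: {A,B,S}
  cell(4,8) aaaba: {A,B,S}
  cell(5,9) aabab: {A,B,S}
  cell(6,10) ababb: {A,B,S}
  cell(7,11) babba: {A,B,S}
  cell(0,5) abbaaa: {A,B,S}
  cell(1,6) bbaaaa: {A,B,S}
  cell(2,7) baaaab: {A,B,S}
  cell(3,8) aaaaba: {A,B,S}
  cell(4,9) aaabab: {A,B,S}
  cell(5,10) aababb: {A,B,S}
  cell(6,11) ababba: {A,B,S}
  cell(0,6) abbaaaa: {A,B,S}
  cell(1,7) bbaaaab: {A,B,S}
  cell(2,8) baaaaba: {A,B,S}
  cell(3,9) aaaabab: {A,B,S}
  cell(4,10) aaababb: {A,B,S}
  cell(5,11) aababba: {A,B,S}
  cell(0,7) abbaaaab: {A,B,S}
  cell(1,8) bbaaaaba: {A,B,S}
  cell(2,9) baaaabab: {A,B,S}
  cell(3,10) aaaababb: {A,B,S}
  cell(4,11) aaababba: {A,B,S}
  cell(0,8) abbaaaaba: {A,B,S}
  cell(1,9) bbaaaabab: {A,B,S}
  cell(2,10) baaaababb: {A,B,S}
  cell(3,11) aaaababba: {A,B,S}
  cell(0,9) abbaaaabab: {A,B,S}
  cell(1,10) bbaaaababb: {A,B,S}
  cell(2,11) baaaababba: {A,B,S}
  cell(0,10) abbaaaababb: {A,B,S}
  cell(1,11) bbaaaababba: {A,B,S}
  cell(0,11) abbaaaababba: {A,B,S}

S ∈ T[0,11] ⇒ YES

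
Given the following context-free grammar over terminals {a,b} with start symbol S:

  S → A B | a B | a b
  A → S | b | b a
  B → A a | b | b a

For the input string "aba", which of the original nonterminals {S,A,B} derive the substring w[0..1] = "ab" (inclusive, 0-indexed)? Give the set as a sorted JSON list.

Convert to CNF:
  S -> A B | T0 B | T0 T1
  A -> A B | T0 B | T0 T1 | T1 T0 | b
  B -> A T0 | T1 T0 | b
  T0 -> a
  T1 -> b

CYK fill — only the sub-triangle for w[0..1]:
  [0..0]={T0}  "a"  orig:{}
  [1..1]={A,B,T1}  "b"  orig:{A,B}
  [0..1]={A,S}  "ab"

Original NTs in T[0,1] deriving "ab": ["A", "S"]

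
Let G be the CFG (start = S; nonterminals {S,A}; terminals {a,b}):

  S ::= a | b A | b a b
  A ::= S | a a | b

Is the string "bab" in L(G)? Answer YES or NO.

Convert to CNF:
  S -> T1 A | T1 X3 | a
  A -> T0 T0 | T1 A | T1 X2 | a | b
  T0 -> a
  T1 -> b
  X2 -> T0 T1
  X3 -> T0 T1

Fill CYK table bottom-up:
  cell(0,0) b: {A,T1}  orig:{A}
  cell(1,1) a: {A,S,T0}  orig:{A,S}
  cell(2,2) b: {A,T1}  orig:{A}
  cell(0,1) ba: {A,S}
  cell(1,2) ab: {X2,X3}  orig:{}
  cell(0,2) bab: {A,S}

S ∈ T[0,2] ⇒ YES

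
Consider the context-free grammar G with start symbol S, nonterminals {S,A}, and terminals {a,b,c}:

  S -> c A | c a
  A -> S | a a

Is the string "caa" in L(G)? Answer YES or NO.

CNF form of G:
  S -> T1 A | T1 T0
  A -> T0 T0 | T1 A | T1 T0
  T0 -> a
  T1 -> c

Fill CYK table bottom-up:
  cell(0,0) c: {T1}  orig:{}
  cell(1,1) a: {T0}  orig:{}
  cell(2,2) a: {T0}  orig:{}
  cell(0,1) ca: {A,S}
  cell(1,2) aa: {A}
  cell(0,2) caa: {A,S}

S ∈ T[0,2] ⇒ YES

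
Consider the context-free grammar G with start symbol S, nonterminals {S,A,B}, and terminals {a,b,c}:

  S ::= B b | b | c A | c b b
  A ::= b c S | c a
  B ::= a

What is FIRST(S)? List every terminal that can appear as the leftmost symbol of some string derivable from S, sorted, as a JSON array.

Compute FIRST by fixpoint:
[1]
  A via A→b c S: +{b}
  A via A→c a: +{c}
  B via B→a: +{a}
  S via S→B b: +{a}
  S via S→b: +{b}
  S via S→c A: +{c}
  S: {a,b,c}  A: {b,c}  B: {a}
[2] — fixpoint
  S: {a,b,c}  A: {b,c}  B: {a}

FIRST(S) = ["a", "b", "c"]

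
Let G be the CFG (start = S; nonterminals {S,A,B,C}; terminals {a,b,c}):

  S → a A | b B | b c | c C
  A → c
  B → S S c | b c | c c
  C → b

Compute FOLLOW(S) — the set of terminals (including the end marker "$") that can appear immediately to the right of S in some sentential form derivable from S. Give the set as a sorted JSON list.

FIRST iteration:
[1]
  A via A→c: +{c}
  B via B→b c: +{b}
  B via B→c c: +{c}
  C via C→b: +{b}
  S via S→a A: +{a}
  S via S→b B: +{b}
  S via S→c C: +{c}
  FIRST(S)={a,b,c}  FIRST(A)={c}  FIRST(B)={b,c}  FIRST(C)={b}
[2]
  B via B→S S c: +{a}
  FIRST(S)={a,b,c}  FIRST(A)={c}  FIRST(B)={a,b,c}  FIRST(C)={b}
[3] done
  FIRST(S)={a,b,c}  FIRST(A)={c}  FIRST(B)={a,b,c}  FIRST(C)={b}

Compute FOLLOW by fixpoint:
FOLLOW(S) := {$}
[1]
  B→S S c: FOLLOW(S) ⊇ FIRST(S) = {a,b,c}; new: +{a,b,c}
  S→a A: FOLLOW(A) ⊇ FOLLOW(S) ⊇ {$,a,b,c}; new: +{$,a,b,c}
  S→b B: FOLLOW(B) ⊇ FOLLOW(S) ⊇ {$,a,b,c}; new: +{$,a,b,c}
  S→c C: FOLLOW(C) ⊇ FOLLOW(S) ⊇ {$,a,b,c}; new: +{$,a,b,c}
  S: {$,a,b,c}  A: {$,a,b,c}  B: {$,a,b,c}  C: {$,a,b,c}
[2] done
  S: {$,a,b,c}  A: {$,a,b,c}  B: {$,a,b,c}  C: {$,a,b,c}

FOLLOW(S) = ["$", "a", "b", "c"]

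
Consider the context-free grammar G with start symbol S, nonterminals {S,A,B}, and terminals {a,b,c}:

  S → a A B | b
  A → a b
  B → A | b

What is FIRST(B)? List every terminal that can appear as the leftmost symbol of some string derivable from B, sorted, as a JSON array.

FIRST iteration:
round 1:
  A via A→a b: +{a}
  B via B→A: +{a}
  B via B→b: +{b}
  S via S→a A B: +{a}
  S via S→b: +{b}
  FIRST[S]={a,b}  FIRST[A]={a}  FIRST[B]={a,b}
round 2: (no change)
  FIRST[S]={a,b}  FIRST[A]={a}  FIRST[B]={a,b}

FIRST(B) = ["a", "b"]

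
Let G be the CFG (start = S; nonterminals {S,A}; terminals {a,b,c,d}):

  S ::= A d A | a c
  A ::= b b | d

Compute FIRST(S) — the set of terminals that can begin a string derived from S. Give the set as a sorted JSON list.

Compute FIRST by fixpoint:
iter 1:
  A via A→b b: +{b}
  A via A→d: +{d}
  S via S→A d A: +{b,d}
  S via S→a c: +{a}
  S: {a,b,d}  A: {b,d}
iter 2: — fixpoint
  S: {a,b,d}  A: {b,d}

FIRST(S) = ["a", "b", "d"]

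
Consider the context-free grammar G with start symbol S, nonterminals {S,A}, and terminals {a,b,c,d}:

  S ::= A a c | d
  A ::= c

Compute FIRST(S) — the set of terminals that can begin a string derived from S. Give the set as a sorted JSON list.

Compute FIRST by fixpoint:
pass 1:
  A via A→c: +{c}
  S via S→A a c: +{c}
  S via S→d: +{d}
  S: {c,d}  A: {c}
pass 2: (no change)
  S: {c,d}  A: {c}

FIRST(S) = ["c", "d"]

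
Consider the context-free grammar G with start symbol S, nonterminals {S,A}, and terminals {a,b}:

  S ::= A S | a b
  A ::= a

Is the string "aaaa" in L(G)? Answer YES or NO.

Convert to CNF:
  S -> A S | T0 T1
  A -> a
  T0 -> a
  T1 -> b

CYK table (by increasing span):
  T[0,0] 'a' = {A,T0}  orig:{A}
  T[1,1] 'a' = {A,T0}  orig:{A}
  T[2,2] 'a' = {A,T0}  orig:{A}
  T[3,3] 'a' = {A,T0}  orig:{A}
  T[0,1] 'aa' = ∅
  T[1,2] 'aa' = ∅
  T[2,3] 'aa' = ∅
  T[0,2] 'aaa' = ∅
  T[1,3] 'aaa' = ∅
  T[0,3] 'aaaa' = ∅

S ∉ T[0,3] ⇒ NO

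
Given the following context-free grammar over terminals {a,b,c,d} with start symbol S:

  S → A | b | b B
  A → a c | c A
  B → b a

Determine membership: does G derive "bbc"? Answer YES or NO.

CNF form of G:
  S -> T0 T1 | T1 A | T2 B | b
  A -> T0 T1 | T1 A
  B -> T2 T0
  T0 -> a
  T1 -> c
  T2 -> b

Fill CYK table bottom-up:
  T[0,0] 'b' = {S,T2}  orig:{S}
  T[1,1] 'b' = {S,T2}  orig:{S}
  T[2,2] 'c' = {T1}  orig:{}
  T[0,1] 'bb' = ∅
  T[1,2] 'bc' = ∅
  T[0,2] 'bbc' = ∅

S ∉ T[0,2] ⇒ NO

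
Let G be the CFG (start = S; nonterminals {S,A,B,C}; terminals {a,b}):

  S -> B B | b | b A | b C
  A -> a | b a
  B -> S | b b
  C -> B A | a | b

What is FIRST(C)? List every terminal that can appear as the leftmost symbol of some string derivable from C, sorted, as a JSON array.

FIRST sets, iterate to fixpoint:
pass 1:
  A via A→a: +{a}
  A via A→b a: +{b}
  B via B→b b: +{b}
  C via C→B A: +{b}
  C via C→a: +{a}
  S via S→B B: +{b}
  FIRST(S)={b}  FIRST(A)={a,b}  FIRST(B)={b}  FIRST(C)={a,b}
pass 2: (no change)
  FIRST(S)={b}  FIRST(A)={a,b}  FIRST(B)={b}  FIRST(C)={a,b}

FIRST(C) = ["a", "b"]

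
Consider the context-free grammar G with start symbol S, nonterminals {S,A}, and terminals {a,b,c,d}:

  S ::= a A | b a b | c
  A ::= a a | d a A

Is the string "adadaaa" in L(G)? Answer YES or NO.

Convert to CNF:
  S -> T0 A | T2 X4 | c
  A -> T0 T0 | T1 X3
  T0 -> a
  T1 -> d
  T2 -> b
  X3 -> T0 A
  X4 -> T0 T2

Fill CYK table bottom-up:
  T[0,0] 'a' = {T0}  orig:{}
  T[1,1] 'd' = {T1}  orig:{}
  T[2,2] 'a' = {T0}  orig:{}
  T[3,3] 'd' = {T1}  orig:{}
  T[4,4] 'a' = {T0}  orig:{}
  T[5,5] 'a' = {T0}  orig:{}
  T[6,6] 'a' = {T0}  orig:{}
  T[0,1] 'ad' = ∅
  T[1,2] 'da' = ∅
  T[2,3] 'ad' = ∅
  T[3,4] 'da' = ∅
  T[4,5] 'aa' = {A}
  T[5,6] 'aa' = {A}
  T[0,2] 'ada' = ∅
  T[1,3] 'dad' = ∅
  T[2,4] 'ada' = ∅
  T[3,5] 'daa' = ∅
  T[4,6] 'aaa' = {S,X3}  orig:{S}
  T[0,3] 'adad' = ∅
  T[1,4] 'dada' = ∅
  T[2,5] 'adaa' = ∅
  T[3,6] 'daaa' = {A}
  T[0,4] 'adada' = ∅
  T[1,5] 'dadaa' = ∅
  T[2,6] 'adaaa' = {S,X3}  orig:{S}
  T[0,5] 'adadaa' = ∅
  T[1,6] 'dadaaa' = {A}
  T[0,6] 'adadaaa' = {S,X3}  orig:{S}

S ∈ T[0,6] ⇒ YES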